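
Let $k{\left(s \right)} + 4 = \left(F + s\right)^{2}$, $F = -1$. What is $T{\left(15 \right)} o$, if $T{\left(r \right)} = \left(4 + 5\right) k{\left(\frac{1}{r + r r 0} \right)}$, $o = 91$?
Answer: $- \frac{64064}{25} \approx -2562.6$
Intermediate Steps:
$k{\left(s \right)} = -4 + \left(-1 + s\right)^{2}$
$T{\left(r \right)} = -36 + 9 \left(-1 + \frac{1}{r}\right)^{2}$ ($T{\left(r \right)} = \left(4 + 5\right) \left(-4 + \left(-1 + \frac{1}{r + r r 0}\right)^{2}\right) = 9 \left(-4 + \left(-1 + \frac{1}{r + r^{2} \cdot 0}\right)^{2}\right) = 9 \left(-4 + \left(-1 + \frac{1}{r + 0}\right)^{2}\right) = 9 \left(-4 + \left(-1 + \frac{1}{r}\right)^{2}\right) = -36 + 9 \left(-1 + \frac{1}{r}\right)^{2}$)
$T{\left(15 \right)} o = \left(-27 - \frac{18}{15} + \frac{9}{225}\right) 91 = \left(-27 - \frac{6}{5} + 9 \cdot \frac{1}{225}\right) 91 = \left(-27 - \frac{6}{5} + \frac{1}{25}\right) 91 = \left(- \frac{704}{25}\right) 91 = - \frac{64064}{25}$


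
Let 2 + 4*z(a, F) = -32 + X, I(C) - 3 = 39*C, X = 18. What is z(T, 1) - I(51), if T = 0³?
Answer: -1996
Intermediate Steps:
T = 0
I(C) = 3 + 39*C
z(a, F) = -4 (z(a, F) = -½ + (-32 + 18)/4 = -½ + (¼)*(-14) = -½ - 7/2 = -4)
z(T, 1) - I(51) = -4 - (3 + 39*51) = -4 - (3 + 1989) = -4 - 1*1992 = -4 - 1992 = -1996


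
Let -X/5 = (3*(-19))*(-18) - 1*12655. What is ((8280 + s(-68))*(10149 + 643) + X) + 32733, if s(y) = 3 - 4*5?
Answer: 89265174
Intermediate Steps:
s(y) = -17 (s(y) = 3 - 20 = -17)
X = 58145 (X = -5*((3*(-19))*(-18) - 1*12655) = -5*(-57*(-18) - 12655) = -5*(1026 - 12655) = -5*(-11629) = 58145)
((8280 + s(-68))*(10149 + 643) + X) + 32733 = ((8280 - 17)*(10149 + 643) + 58145) + 32733 = (8263*10792 + 58145) + 32733 = (89174296 + 58145) + 32733 = 89232441 + 32733 = 89265174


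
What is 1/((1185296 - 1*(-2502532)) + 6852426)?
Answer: 1/10540254 ≈ 9.4874e-8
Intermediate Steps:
1/((1185296 - 1*(-2502532)) + 6852426) = 1/((1185296 + 2502532) + 6852426) = 1/(3687828 + 6852426) = 1/10540254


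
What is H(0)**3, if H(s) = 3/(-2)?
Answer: -27/8 ≈ -3.3750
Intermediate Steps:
H(s) = -3/2 (H(s) = 3*(-1/2) = -3/2)
H(0)**3 = (-3/2)**3 = -27/8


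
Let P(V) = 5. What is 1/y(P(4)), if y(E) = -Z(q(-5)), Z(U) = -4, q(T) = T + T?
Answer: ¼ ≈ 0.25000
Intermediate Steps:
q(T) = 2*T
y(E) = 4 (y(E) = -1*(-4) = 4)
1/y(P(4)) = 1/4 = ¼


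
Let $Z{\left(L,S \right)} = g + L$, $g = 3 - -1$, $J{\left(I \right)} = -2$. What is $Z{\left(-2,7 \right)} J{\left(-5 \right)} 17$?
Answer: $-68$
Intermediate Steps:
$g = 4$ ($g = 3 + 1 = 4$)
$Z{\left(L,S \right)} = 4 + L$
$Z{\left(-2,7 \right)} J{\left(-5 \right)} 17 = \left(4 - 2\right) \left(-2\right) 17 = 2 \left(-2\right) 17 = \left(-4\right) 17 = -68$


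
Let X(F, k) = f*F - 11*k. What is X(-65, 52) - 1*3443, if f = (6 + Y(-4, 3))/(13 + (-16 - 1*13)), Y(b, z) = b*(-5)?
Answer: -31275/8 ≈ -3909.4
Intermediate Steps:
Y(b, z) = -5*b
f = -13/8 (f = (6 - 5*(-4))/(13 + (-16 - 1*13)) = (6 + 20)/(13 + (-16 - 13)) = 26/(13 - 29) = 26/(-16) = 26*(-1/16) = -13/8 ≈ -1.6250)
X(F, k) = -11*k - 13*F/8 (X(F, k) = -13*F/8 - 11*k = -11*k - 13*F/8)
X(-65, 52) - 1*3443 = (-11*52 - 13/8*(-65)) - 1*3443 = (-572 + 845/8) - 3443 = -3731/8 - 3443 = -31275/8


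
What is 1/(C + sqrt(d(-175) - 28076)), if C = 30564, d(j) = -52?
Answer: 2547/77848852 - I*sqrt(1758)/233546556 ≈ 3.2717e-5 - 1.7953e-7*I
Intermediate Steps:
1/(C + sqrt(d(-175) - 28076)) = 1/(30564 + sqrt(-52 - 28076)) = 1/(30564 + sqrt(-28128)) = 1/(30564 + 4*I*sqrt(1758))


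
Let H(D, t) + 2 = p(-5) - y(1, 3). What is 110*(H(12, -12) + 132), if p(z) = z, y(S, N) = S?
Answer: 13640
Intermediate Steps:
H(D, t) = -8 (H(D, t) = -2 + (-5 - 1*1) = -2 + (-5 - 1) = -2 - 6 = -8)
110*(H(12, -12) + 132) = 110*(-8 + 132) = 110*124 = 13640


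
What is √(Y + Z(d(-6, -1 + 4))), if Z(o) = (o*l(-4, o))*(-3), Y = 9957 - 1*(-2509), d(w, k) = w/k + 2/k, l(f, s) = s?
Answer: √112146/3 ≈ 111.63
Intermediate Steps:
d(w, k) = 2/k + w/k
Y = 12466 (Y = 9957 + 2509 = 12466)
Z(o) = -3*o² (Z(o) = (o*o)*(-3) = o²*(-3) = -3*o²)
√(Y + Z(d(-6, -1 + 4))) = √(12466 - 3*(2 - 6)²/(-1 + 4)²) = √(12466 - 3*(-4/3)²) = √(12466 - 3*16/9) = √(12466 - 16/3) = √(37382/3) = √112146/3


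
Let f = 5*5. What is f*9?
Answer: 225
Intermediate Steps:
f = 25
f*9 = 25*9 = 225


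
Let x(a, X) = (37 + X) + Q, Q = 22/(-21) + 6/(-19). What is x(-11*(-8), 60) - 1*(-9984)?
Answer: 4021775/399 ≈ 10080.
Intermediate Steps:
Q = -544/399 (Q = 22*(-1/21) + 6*(-1/19) = -22/21 - 6/19 = -544/399 ≈ -1.3634)
x(a, X) = 14219/399 + X (x(a, X) = (37 + X) - 544/399 = 14219/399 + X)
x(-11*(-8), 60) - 1*(-9984) = (14219/399 + 60) - 1*(-9984) = 38159/399 + 9984 = 4021775/399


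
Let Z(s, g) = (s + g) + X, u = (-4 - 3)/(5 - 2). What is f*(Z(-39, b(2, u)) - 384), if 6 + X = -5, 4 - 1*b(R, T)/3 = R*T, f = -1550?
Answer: 632400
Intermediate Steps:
u = -7/3 ≈ -2.3333
b(R, T) = 12 - 3*R*T
X = -11 (X = -6 - 5 = -11)
Z(s, g) = -11 + g + s (Z(s, g) = (s + g) - 11 = (g + s) - 11 = -11 + g + s)
f*(Z(-39, b(2, u)) - 384) = -1550*((-11 + (12 - 3*2*(-7/3)) - 39) - 384) = -1550*((-11 + (12 + 14) - 39) - 384) = -1550*((-11 + 26 - 39) - 384) = -1550*(-24 - 384) = -1550*(-408) = 632400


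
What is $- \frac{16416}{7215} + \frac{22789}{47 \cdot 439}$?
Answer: $- \frac{58096231}{49622365} \approx -1.1708$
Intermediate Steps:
$- \frac{16416}{7215} + \frac{22789}{47 \cdot 439} = \left(-16416\right) \frac{1}{7215} + \frac{22789}{20633} = - \frac{5472}{2405} + 22789 \cdot \frac{1}{20633} = - \frac{5472}{2405} + \frac{22789}{20633} = - \frac{58096231}{49622365}$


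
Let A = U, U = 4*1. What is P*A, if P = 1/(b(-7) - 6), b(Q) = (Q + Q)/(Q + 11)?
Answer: -8/19 ≈ -0.42105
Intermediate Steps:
b(Q) = 2*Q/(11 + Q) (b(Q) = (2*Q)/(11 + Q) = 2*Q/(11 + Q))
U = 4
A = 4
P = -2/19 (P = 1/(2*(-7)/(11 - 7) - 6) = 1/(2*(-7)/4 - 6) = 1/(2*(-7)*(¼) - 6) = 1/(-7/2 - 6) = 1/(-19/2) = -2/19 ≈ -0.10526)
P*A = -2/19*4 = -8/19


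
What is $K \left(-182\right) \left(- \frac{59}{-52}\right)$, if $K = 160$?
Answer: $-33040$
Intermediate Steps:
$K \left(-182\right) \left(- \frac{59}{-52}\right) = 160 \left(-182\right) \left(- \frac{59}{-52}\right) = - 29120 \left(\left(-59\right) \left(- \frac{1}{52}\right)\right) = \left(-29120\right) \frac{59}{52} = -33040$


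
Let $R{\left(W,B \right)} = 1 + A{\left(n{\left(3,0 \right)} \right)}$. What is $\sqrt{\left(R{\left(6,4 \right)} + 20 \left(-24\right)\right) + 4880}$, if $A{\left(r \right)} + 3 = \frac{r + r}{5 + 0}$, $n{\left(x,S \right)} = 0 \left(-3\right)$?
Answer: $\sqrt{4398} \approx 66.317$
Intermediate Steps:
$n{\left(x,S \right)} = 0$
$A{\left(r \right)} = -3 + \frac{2 r}{5}$ ($A{\left(r \right)} = -3 + \frac{r + r}{5 + 0} = -3 + \frac{2 r}{5}$)
$R{\left(W,B \right)} = -2$ ($R{\left(W,B \right)} = 1 + \left(-3 + \frac{2}{5} \cdot 0\right) = 1 + \left(-3 + 0\right) = 1 - 3 = -2$)
$\sqrt{\left(R{\left(6,4 \right)} + 20 \left(-24\right)\right) + 4880} = \sqrt{\left(-2 + 20 \left(-24\right)\right) + 4880} = \sqrt{\left(-2 - 480\right) + 4880} = \sqrt{-482 + 4880} = \sqrt{4398}$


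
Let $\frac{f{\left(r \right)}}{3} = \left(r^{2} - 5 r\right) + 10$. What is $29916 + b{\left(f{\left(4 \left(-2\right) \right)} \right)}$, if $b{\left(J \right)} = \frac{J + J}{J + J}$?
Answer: $29917$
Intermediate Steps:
$f{\left(r \right)} = 30 - 15 r + 3 r^{2}$ ($f{\left(r \right)} = 3 \left(\left(r^{2} - 5 r\right) + 10\right) = 3 \left(10 + r^{2} - 5 r\right) = 30 - 15 r + 3 r^{2}$)
$b{\left(J \right)} = 1$ ($b{\left(J \right)} = \frac{2 J}{2 J} = 2 J \frac{1}{2 J} = 1$)
$29916 + b{\left(f{\left(4 \left(-2\right) \right)} \right)} = 29916 + 1 = 29917$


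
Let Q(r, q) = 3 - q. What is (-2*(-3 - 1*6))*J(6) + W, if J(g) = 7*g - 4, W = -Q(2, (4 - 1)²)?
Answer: 690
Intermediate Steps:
W = 6 (W = -(3 - (4 - 1)²) = -(3 - 1*3²) = -(3 - 1*9) = -(3 - 9) = -1*(-6) = 6)
J(g) = -4 + 7*g
(-2*(-3 - 1*6))*J(6) + W = (-2*(-3 - 1*6))*(-4 + 7*6) + 6 = (-2*(-3 - 6))*(-4 + 42) + 6 = -2*(-9)*38 + 6 = 18*38 + 6 = 684 + 6 = 690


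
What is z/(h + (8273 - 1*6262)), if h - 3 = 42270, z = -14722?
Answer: -7361/22142 ≈ -0.33245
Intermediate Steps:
h = 42273 (h = 3 + 42270 = 42273)
z/(h + (8273 - 1*6262)) = -14722/(42273 + (8273 - 1*6262)) = -14722/(42273 + (8273 - 6262)) = -14722/(42273 + 2011) = -14722/44284 = -14722*1/44284 = -7361/22142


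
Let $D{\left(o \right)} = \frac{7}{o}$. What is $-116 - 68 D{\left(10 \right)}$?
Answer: $- \frac{818}{5} \approx -163.6$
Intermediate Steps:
$-116 - 68 D{\left(10 \right)} = -116 - 68 \cdot \frac{7}{10} = -116 - 68 \cdot 7 \cdot \frac{1}{10} = -116 - \frac{238}{5} = - \frac{818}{5}$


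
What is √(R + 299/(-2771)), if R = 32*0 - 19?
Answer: 2*I*√36679727/2771 ≈ 4.3713*I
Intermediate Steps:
R = -19 (R = 0 - 19 = -19)
√(R + 299/(-2771)) = √(-19 + 299/(-2771)) = √(-19 + 299*(-1/2771)) = √(-19 - 299/2771) = √(-52948/2771) = 2*I*√36679727/2771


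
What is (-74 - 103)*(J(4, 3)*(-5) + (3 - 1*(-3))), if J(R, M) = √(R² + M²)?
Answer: 3363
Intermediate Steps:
J(R, M) = √(M² + R²)
(-74 - 103)*(J(4, 3)*(-5) + (3 - 1*(-3))) = (-74 - 103)*(√(3² + 4²)*(-5) + (3 - 1*(-3))) = -177*(√(9 + 16)*(-5) + (3 + 3)) = -177*(√25*(-5) + 6) = -177*(5*(-5) + 6) = -177*(-25 + 6) = -177*(-19) = 3363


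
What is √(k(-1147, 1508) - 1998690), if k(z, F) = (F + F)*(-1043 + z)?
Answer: 3*I*√955970 ≈ 2933.2*I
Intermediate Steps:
k(z, F) = 2*F*(-1043 + z) (k(z, F) = (2*F)*(-1043 + z) = 2*F*(-1043 + z))
√(k(-1147, 1508) - 1998690) = √(2*1508*(-1043 - 1147) - 1998690) = √(2*1508*(-2190) - 1998690) = √(-6605040 - 1998690) = √(-8603730) = 3*I*√955970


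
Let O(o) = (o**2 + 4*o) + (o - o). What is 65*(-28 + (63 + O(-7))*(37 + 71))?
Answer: 587860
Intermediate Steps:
O(o) = o**2 + 4*o (O(o) = (o**2 + 4*o) + 0 = o**2 + 4*o)
65*(-28 + (63 + O(-7))*(37 + 71)) = 65*(-28 + (63 - 7*(4 - 7))*(37 + 71)) = 65*(-28 + (63 - 7*(-3))*108) = 65*(-28 + (63 + 21)*108) = 65*(-28 + 84*108) = 65*(-28 + 9072) = 65*9044 = 587860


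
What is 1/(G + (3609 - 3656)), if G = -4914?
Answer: -1/4961 ≈ -0.00020157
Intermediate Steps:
1/(G + (3609 - 3656)) = 1/(-4914 + (3609 - 3656)) = 1/(-4914 - 47) = 1/(-4961) = -1/4961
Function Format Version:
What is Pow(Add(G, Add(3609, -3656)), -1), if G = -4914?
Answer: Rational(-1, 4961) ≈ -0.00020157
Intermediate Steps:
Pow(Add(G, Add(3609, -3656)), -1) = Pow(Add(-4914, Add(3609, -3656)), -1) = Pow(Add(-4914, -47), -1) = Pow(-4961, -1) = Rational(-1, 4961)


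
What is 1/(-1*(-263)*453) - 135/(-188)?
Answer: 16083953/22398132 ≈ 0.71809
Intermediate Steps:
1/(-1*(-263)*453) - 135/(-188) = (1/453)/263 - 135*(-1/188) = (1/263)*(1/453) + 135/188 = 1/119139 + 135/188 = 16083953/22398132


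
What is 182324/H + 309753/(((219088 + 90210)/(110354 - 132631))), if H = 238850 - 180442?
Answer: -25186267326406/1129092349 ≈ -22307.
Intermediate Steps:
H = 58408
182324/H + 309753/(((219088 + 90210)/(110354 - 132631))) = 182324/58408 + 309753/(((219088 + 90210)/(110354 - 132631))) = 182324*(1/58408) + 309753/((309298/(-22277))) = 45581/14602 + 309753/((309298*(-1/22277))) = 45581/14602 + 309753/(-309298/22277) = 45581/14602 + 309753*(-22277/309298) = 45581/14602 - 6900367581/309298 = -25186267326406/1129092349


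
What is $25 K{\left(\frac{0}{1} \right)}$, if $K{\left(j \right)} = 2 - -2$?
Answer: $100$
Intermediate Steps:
$K{\left(j \right)} = 4$ ($K{\left(j \right)} = 2 + 2 = 4$)
$25 K{\left(\frac{0}{1} \right)} = 25 \cdot 4 = 100$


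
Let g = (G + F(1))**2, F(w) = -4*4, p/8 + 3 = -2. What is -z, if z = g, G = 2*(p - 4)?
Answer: -10816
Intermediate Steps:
p = -40 (p = -24 + 8*(-2) = -24 - 16 = -40)
G = -88 (G = 2*(-40 - 4) = 2*(-44) = -88)
F(w) = -16
g = 10816 (g = (-88 - 16)**2 = (-104)**2 = 10816)
z = 10816
-z = -1*10816 = -10816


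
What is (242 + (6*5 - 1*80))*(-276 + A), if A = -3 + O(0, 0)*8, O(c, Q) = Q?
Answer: -53568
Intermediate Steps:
A = -3 (A = -3 + 0*8 = -3 + 0 = -3)
(242 + (6*5 - 1*80))*(-276 + A) = (242 + (6*5 - 1*80))*(-276 - 3) = (242 + (30 - 80))*(-279) = (242 - 50)*(-279) = 192*(-279) = -53568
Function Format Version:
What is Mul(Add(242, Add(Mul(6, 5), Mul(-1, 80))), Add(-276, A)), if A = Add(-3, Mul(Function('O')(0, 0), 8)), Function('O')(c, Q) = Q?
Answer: -53568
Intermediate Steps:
A = -3 (A = Add(-3, Mul(0, 8)) = Add(-3, 0) = -3)
Mul(Add(242, Add(Mul(6, 5), Mul(-1, 80))), Add(-276, A)) = Mul(Add(242, Add(Mul(6, 5), Mul(-1, 80))), Add(-276, -3)) = Mul(Add(242, Add(30, -80)), -279) = Mul(Add(242, -50), -279) = Mul(192, -279) = -53568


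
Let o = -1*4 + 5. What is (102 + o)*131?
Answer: 13493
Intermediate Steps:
o = 1 (o = -4 + 5 = 1)
(102 + o)*131 = (102 + 1)*131 = 103*131 = 13493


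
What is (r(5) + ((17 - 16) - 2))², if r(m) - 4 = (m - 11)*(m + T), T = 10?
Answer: 7569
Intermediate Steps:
r(m) = 4 + (-11 + m)*(10 + m) (r(m) = 4 + (m - 11)*(m + 10) = 4 + (-11 + m)*(10 + m))
(r(5) + ((17 - 16) - 2))² = ((-106 + 5² - 1*5) + ((17 - 16) - 2))² = ((-106 + 25 - 5) + (1 - 2))² = (-86 - 1)² = (-87)² = 7569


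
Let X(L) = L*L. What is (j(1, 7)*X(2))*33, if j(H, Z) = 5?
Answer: 660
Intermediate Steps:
X(L) = L²
(j(1, 7)*X(2))*33 = (5*2²)*33 = (5*4)*33 = 20*33 = 660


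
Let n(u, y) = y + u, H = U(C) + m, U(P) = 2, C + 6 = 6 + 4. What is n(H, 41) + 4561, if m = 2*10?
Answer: 4624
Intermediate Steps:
C = 4 (C = -6 + (6 + 4) = -6 + 10 = 4)
m = 20
H = 22 (H = 2 + 20 = 22)
n(u, y) = u + y
n(H, 41) + 4561 = (22 + 41) + 4561 = 63 + 4561 = 4624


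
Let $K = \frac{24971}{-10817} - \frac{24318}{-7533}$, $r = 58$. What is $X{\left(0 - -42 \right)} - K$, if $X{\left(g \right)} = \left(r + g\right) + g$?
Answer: $\frac{1277316911}{9053829} \approx 141.08$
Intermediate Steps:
$X{\left(g \right)} = 58 + 2 g$ ($X{\left(g \right)} = \left(58 + g\right) + g = 58 + 2 g$)
$K = \frac{8326807}{9053829}$ ($K = 24971 \left(- \frac{1}{10817}\right) - - \frac{2702}{837} = - \frac{24971}{10817} + \frac{2702}{837} = \frac{8326807}{9053829} \approx 0.9197$)
$X{\left(0 - -42 \right)} - K = \left(58 + 2 \left(0 - -42\right)\right) - \frac{8326807}{9053829} = \left(58 + 2 \left(0 + 42\right)\right) - \frac{8326807}{9053829} = \left(58 + 2 \cdot 42\right) - \frac{8326807}{9053829} = \left(58 + 84\right) - \frac{8326807}{9053829} = 142 - \frac{8326807}{9053829} = \frac{1277316911}{9053829}$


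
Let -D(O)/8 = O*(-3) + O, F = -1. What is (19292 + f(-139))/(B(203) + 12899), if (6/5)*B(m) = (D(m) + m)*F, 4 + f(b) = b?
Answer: 114894/60139 ≈ 1.9105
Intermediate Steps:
f(b) = -4 + b
D(O) = 16*O (D(O) = -8*(O*(-3) + O) = -8*(-3*O + O) = -(-16)*O = 16*O)
B(m) = -85*m/6 (B(m) = 5*((16*m + m)*(-1))/6 = 5*((17*m)*(-1))/6 = 5*(-17*m)/6 = -85*m/6)
(19292 + f(-139))/(B(203) + 12899) = (19292 + (-4 - 139))/(-85/6*203 + 12899) = (19292 - 143)/(-17255/6 + 12899) = 19149/(60139/6) = 19149*(6/60139) = 114894/60139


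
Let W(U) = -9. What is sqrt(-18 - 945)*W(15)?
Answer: -27*I*sqrt(107) ≈ -279.29*I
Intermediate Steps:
sqrt(-18 - 945)*W(15) = sqrt(-18 - 945)*(-9) = sqrt(-963)*(-9) = (3*I*sqrt(107))*(-9) = -27*I*sqrt(107)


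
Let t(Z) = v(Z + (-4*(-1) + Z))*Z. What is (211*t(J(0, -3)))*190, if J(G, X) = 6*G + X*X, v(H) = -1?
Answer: -360810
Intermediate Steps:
J(G, X) = X² + 6*G (J(G, X) = 6*G + X² = X² + 6*G)
t(Z) = -Z
(211*t(J(0, -3)))*190 = (211*(-((-3)² + 6*0)))*190 = (211*(-(9 + 0)))*190 = (211*(-1*9))*190 = (211*(-9))*190 = -1899*190 = -360810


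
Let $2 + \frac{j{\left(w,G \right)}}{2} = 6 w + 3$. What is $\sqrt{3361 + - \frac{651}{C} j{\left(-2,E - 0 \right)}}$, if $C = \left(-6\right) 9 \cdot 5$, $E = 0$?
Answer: $\frac{\sqrt{744290}}{15} \approx 57.515$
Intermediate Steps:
$j{\left(w,G \right)} = 2 + 12 w$ ($j{\left(w,G \right)} = -4 + 2 \left(6 w + 3\right) = -4 + 2 \left(3 + 6 w\right) = -4 + \left(6 + 12 w\right) = 2 + 12 w$)
$C = -270$ ($C = \left(-54\right) 5 = -270$)
$\sqrt{3361 + - \frac{651}{C} j{\left(-2,E - 0 \right)}} = \sqrt{3361 + - \frac{651}{-270} \left(2 + 12 \left(-2\right)\right)} = \sqrt{3361 + \left(-651\right) \left(- \frac{1}{270}\right) \left(2 - 24\right)} = \sqrt{3361 + \frac{217}{90} \left(-22\right)} = \sqrt{3361 - \frac{2387}{45}} = \sqrt{\frac{148858}{45}} = \frac{\sqrt{744290}}{15}$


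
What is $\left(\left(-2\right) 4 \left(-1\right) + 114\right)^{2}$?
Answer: $14884$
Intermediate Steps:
$\left(\left(-2\right) 4 \left(-1\right) + 114\right)^{2} = \left(\left(-8\right) \left(-1\right) + 114\right)^{2} = \left(8 + 114\right)^{2} = 122^{2} = 14884$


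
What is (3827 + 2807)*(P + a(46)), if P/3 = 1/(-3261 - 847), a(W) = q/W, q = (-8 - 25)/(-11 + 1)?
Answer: 55636041/118105 ≈ 471.07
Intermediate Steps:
q = 33/10 (q = -33/(-10) = -33*(-⅒) = 33/10 ≈ 3.3000)
a(W) = 33/(10*W)
P = -3/4108 (P = 3/(-3261 - 847) = 3/(-4108) = 3*(-1/4108) = -3/4108 ≈ -0.00073028)
(3827 + 2807)*(P + a(46)) = (3827 + 2807)*(-3/4108 + (33/10)/46) = 6634*(-3/4108 + (33/10)*(1/46)) = 6634*(-3/4108 + 33/460) = 6634*(16773/236210) = 55636041/118105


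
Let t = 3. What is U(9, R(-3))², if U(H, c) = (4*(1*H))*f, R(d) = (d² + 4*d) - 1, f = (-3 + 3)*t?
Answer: 0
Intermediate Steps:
f = 0 (f = (-3 + 3)*3 = 0*3 = 0)
R(d) = -1 + d² + 4*d
U(H, c) = 0 (U(H, c) = (4*(1*H))*0 = (4*H)*0 = 0)
U(9, R(-3))² = 0² = 0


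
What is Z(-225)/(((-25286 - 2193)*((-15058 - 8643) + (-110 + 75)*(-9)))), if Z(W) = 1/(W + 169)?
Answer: -1/35986938064 ≈ -2.7788e-11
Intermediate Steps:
Z(W) = 1/(169 + W)
Z(-225)/(((-25286 - 2193)*((-15058 - 8643) + (-110 + 75)*(-9)))) = 1/((169 - 225)*(((-25286 - 2193)*((-15058 - 8643) + (-110 + 75)*(-9))))) = 1/((-56)*((-27479*(-23701 - 35*(-9))))) = -(-1/(27479*(-23701 + 315)))/56 = -1/(56*((-27479*(-23386)))) = -1/56/642623894 = -1/56*1/642623894 = -1/35986938064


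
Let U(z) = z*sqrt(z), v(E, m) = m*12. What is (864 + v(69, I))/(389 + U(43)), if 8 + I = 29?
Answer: 72354/11969 - 7998*sqrt(43)/11969 ≈ 1.6633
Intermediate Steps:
I = 21 (I = -8 + 29 = 21)
v(E, m) = 12*m
U(z) = z**(3/2)
(864 + v(69, I))/(389 + U(43)) = (864 + 12*21)/(389 + 43**(3/2)) = (864 + 252)/(389 + 43*sqrt(43)) = 1116/(389 + 43*sqrt(43))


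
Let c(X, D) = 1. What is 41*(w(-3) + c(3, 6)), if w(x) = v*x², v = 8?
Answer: 2993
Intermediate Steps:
w(x) = 8*x²
41*(w(-3) + c(3, 6)) = 41*(8*(-3)² + 1) = 41*(8*9 + 1) = 41*(72 + 1) = 41*73 = 2993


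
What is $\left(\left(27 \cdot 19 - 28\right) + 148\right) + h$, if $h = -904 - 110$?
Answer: $-381$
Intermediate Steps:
$h = -1014$
$\left(\left(27 \cdot 19 - 28\right) + 148\right) + h = \left(\left(27 \cdot 19 - 28\right) + 148\right) - 1014 = \left(\left(513 - 28\right) + 148\right) - 1014 = \left(485 + 148\right) - 1014 = 633 - 1014 = -381$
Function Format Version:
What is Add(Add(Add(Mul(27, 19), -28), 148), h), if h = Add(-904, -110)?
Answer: -381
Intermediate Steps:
h = -1014
Add(Add(Add(Mul(27, 19), -28), 148), h) = Add(Add(Add(Mul(27, 19), -28), 148), -1014) = Add(Add(Add(513, -28), 148), -1014) = Add(Add(485, 148), -1014) = Add(633, -1014) = -381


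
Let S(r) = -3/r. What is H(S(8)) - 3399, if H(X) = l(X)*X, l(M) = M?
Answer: -217527/64 ≈ -3398.9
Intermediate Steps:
H(X) = X**2 (H(X) = X*X = X**2)
H(S(8)) - 3399 = (-3/8)**2 - 3399 = 9/64 - 3399 = -217527/64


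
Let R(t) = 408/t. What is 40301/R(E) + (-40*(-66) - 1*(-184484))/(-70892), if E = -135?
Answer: -32147820251/2410328 ≈ -13338.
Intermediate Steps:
40301/R(E) + (-40*(-66) - 1*(-184484))/(-70892) = 40301/((408/(-135))) + (-40*(-66) - 1*(-184484))/(-70892) = 40301/((408*(-1/135))) + (2640 + 184484)*(-1/70892) = 40301/(-136/45) + 187124*(-1/70892) = 40301*(-45/136) - 46781/17723 = -1813545/136 - 46781/17723 = -32147820251/2410328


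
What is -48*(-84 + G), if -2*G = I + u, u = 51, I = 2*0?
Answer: 5256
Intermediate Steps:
I = 0
G = -51/2 (G = -(0 + 51)/2 = -1/2*51 = -51/2 ≈ -25.500)
-48*(-84 + G) = -48*(-84 - 51/2) = -48*(-219/2) = 5256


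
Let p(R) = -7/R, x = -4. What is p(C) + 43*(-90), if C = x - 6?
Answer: -38693/10 ≈ -3869.3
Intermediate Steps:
C = -10 (C = -4 - 6 = -10)
p(C) + 43*(-90) = -7/(-10) + 43*(-90) = -7*(-⅒) - 3870 = 7/10 - 3870 = -38693/10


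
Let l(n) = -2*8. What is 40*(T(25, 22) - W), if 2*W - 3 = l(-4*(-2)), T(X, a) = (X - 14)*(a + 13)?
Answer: 15660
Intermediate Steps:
T(X, a) = (-14 + X)*(13 + a)
l(n) = -16
W = -13/2 (W = 3/2 + (½)*(-16) = 3/2 - 8 = -13/2 ≈ -6.5000)
40*(T(25, 22) - W) = 40*((-182 - 14*22 + 13*25 + 25*22) - 1*(-13/2)) = 40*((-182 - 308 + 325 + 550) + 13/2) = 40*(385 + 13/2) = 40*(783/2) = 15660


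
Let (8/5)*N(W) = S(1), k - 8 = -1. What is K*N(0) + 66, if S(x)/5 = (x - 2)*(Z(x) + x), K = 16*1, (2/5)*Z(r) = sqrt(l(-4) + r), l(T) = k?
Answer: 16 - 250*sqrt(2) ≈ -337.55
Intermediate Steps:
k = 7 (k = 8 - 1 = 7)
l(T) = 7
Z(r) = 5*sqrt(7 + r)/2
K = 16
S(x) = 5*(-2 + x)*(x + 5*sqrt(7 + x)/2) (S(x) = 5*((x - 2)*(5*sqrt(7 + x)/2 + x)) = 5*((-2 + x)*(x + 5*sqrt(7 + x)/2)) = 5*(-2 + x)*(x + 5*sqrt(7 + x)/2))
N(W) = -25/8 - 125*sqrt(2)/8 (N(W) = 5*(-25*sqrt(7 + 1) - 10*1 + 5*1**2 + (25/2)*1*sqrt(7 + 1))/8 = 5*(-50*sqrt(2) - 10 + 5*1 + (25/2)*1*sqrt(8))/8 = 5*(-50*sqrt(2) - 10 + 5 + (25/2)*1*(2*sqrt(2)))/8 = 5*(-50*sqrt(2) - 10 + 5 + 25*sqrt(2))/8 = 5*(-5 - 25*sqrt(2))/8 = -25/8 - 125*sqrt(2)/8)
K*N(0) + 66 = 16*(-25/8 - 125*sqrt(2)/8) + 66 = (-50 - 250*sqrt(2)) + 66 = 16 - 250*sqrt(2)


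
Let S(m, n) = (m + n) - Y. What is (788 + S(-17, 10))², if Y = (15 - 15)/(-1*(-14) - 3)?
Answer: 609961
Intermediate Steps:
Y = 0 (Y = 0/(14 - 3) = 0/11 = 0*(1/11) = 0)
S(m, n) = m + n (S(m, n) = (m + n) - 1*0 = (m + n) + 0 = m + n)
(788 + S(-17, 10))² = (788 + (-17 + 10))² = (788 - 7)² = 781² = 609961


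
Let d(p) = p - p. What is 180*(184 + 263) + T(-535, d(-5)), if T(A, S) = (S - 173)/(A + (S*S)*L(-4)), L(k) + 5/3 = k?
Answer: 43046273/535 ≈ 80460.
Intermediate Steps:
d(p) = 0
L(k) = -5/3 + k
T(A, S) = (-173 + S)/(A - 17*S²/3) (T(A, S) = (S - 173)/(A + (S*S)*(-5/3 - 4)) = (-173 + S)/(A + S²*(-17/3)) = (-173 + S)/(A - 17*S²/3))
180*(184 + 263) + T(-535, d(-5)) = 180*(184 + 263) + 3*(-173 + 0)/(-17*0² + 3*(-535)) = 180*447 + 3*(-173)/(-17*0 - 1605) = 80460 + 3*(-173)/(0 - 1605) = 80460 + 3*(-173)/(-1605) = 80460 + 3*(-1/1605)*(-173) = 80460 + 173/535 = 43046273/535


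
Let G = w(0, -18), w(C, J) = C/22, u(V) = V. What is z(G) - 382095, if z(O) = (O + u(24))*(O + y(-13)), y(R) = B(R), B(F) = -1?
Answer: -382119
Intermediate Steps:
w(C, J) = C/22 (w(C, J) = C*(1/22) = C/22)
G = 0 (G = (1/22)*0 = 0)
y(R) = -1
z(O) = (-1 + O)*(24 + O) (z(O) = (O + 24)*(O - 1) = (24 + O)*(-1 + O) = (-1 + O)*(24 + O))
z(G) - 382095 = (-24 + 0**2 + 23*0) - 382095 = (-24 + 0 + 0) - 382095 = -24 - 382095 = -382119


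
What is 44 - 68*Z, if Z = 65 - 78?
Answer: 928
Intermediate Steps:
Z = -13
44 - 68*Z = 44 - 68*(-13) = 44 + 884 = 928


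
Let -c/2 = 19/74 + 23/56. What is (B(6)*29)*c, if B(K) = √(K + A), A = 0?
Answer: -40107*√6/1036 ≈ -94.828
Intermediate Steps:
c = -1383/1036 (c = -2*(19/74 + 23/56) = -2*1383/2072 = -1383/1036 ≈ -1.3349)
B(K) = √K (B(K) = √(K + 0) = √K)
(B(6)*29)*c = (√6*29)*(-1383/1036) = (29*√6)*(-1383/1036) = -40107*√6/1036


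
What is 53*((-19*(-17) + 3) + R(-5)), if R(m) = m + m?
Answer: 16748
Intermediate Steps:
R(m) = 2*m
53*((-19*(-17) + 3) + R(-5)) = 53*((-19*(-17) + 3) + 2*(-5)) = 53*((323 + 3) - 10) = 53*(326 - 10) = 53*316 = 16748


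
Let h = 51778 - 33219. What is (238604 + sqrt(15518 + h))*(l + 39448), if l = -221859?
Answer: -43523994244 - 182411*sqrt(34077) ≈ -4.3558e+10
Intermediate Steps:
h = 18559
(238604 + sqrt(15518 + h))*(l + 39448) = (238604 + sqrt(15518 + 18559))*(-221859 + 39448) = (238604 + sqrt(34077))*(-182411) = -43523994244 - 182411*sqrt(34077)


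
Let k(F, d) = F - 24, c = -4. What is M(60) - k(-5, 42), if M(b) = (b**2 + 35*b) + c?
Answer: 5725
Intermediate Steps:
k(F, d) = -24 + F
M(b) = -4 + b**2 + 35*b (M(b) = (b**2 + 35*b) - 4 = -4 + b**2 + 35*b)
M(60) - k(-5, 42) = (-4 + 60**2 + 35*60) - (-24 - 5) = (-4 + 3600 + 2100) - 1*(-29) = 5696 + 29 = 5725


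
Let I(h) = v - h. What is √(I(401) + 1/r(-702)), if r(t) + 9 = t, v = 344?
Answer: 4*I*√200107/237 ≈ 7.5499*I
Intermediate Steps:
r(t) = -9 + t
I(h) = 344 - h
√(I(401) + 1/r(-702)) = √((344 - 1*401) + 1/(-9 - 702)) = √((344 - 401) + 1/(-711)) = √(-57 - 1/711) = √(-40528/711) = 4*I*√200107/237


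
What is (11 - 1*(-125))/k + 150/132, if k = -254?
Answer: 1679/2794 ≈ 0.60093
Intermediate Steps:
(11 - 1*(-125))/k + 150/132 = (11 - 1*(-125))/(-254) + 150/132 = (11 + 125)*(-1/254) + 150*(1/132) = 136*(-1/254) + 25/22 = -68/127 + 25/22 = 1679/2794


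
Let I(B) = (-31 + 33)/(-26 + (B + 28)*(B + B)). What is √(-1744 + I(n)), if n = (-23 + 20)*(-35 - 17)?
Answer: I*√1435614522173/28691 ≈ 41.761*I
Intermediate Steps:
n = 156 (n = -3*(-52) = 156)
I(B) = 2/(-26 + 2*B*(28 + B)) (I(B) = 2/(-26 + (28 + B)*(2*B)) = 2/(-26 + 2*B*(28 + B)))
√(-1744 + I(n)) = √(-1744 + 1/(-13 + 156² + 28*156)) = √(-1744 + 1/(-13 + 24336 + 4368)) = √(-1744 + 1/28691) = √(-50037103/28691) = I*√1435614522173/28691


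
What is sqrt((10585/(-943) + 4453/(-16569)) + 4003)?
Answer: sqrt(108270540594810391)/5208189 ≈ 63.178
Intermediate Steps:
sqrt((10585/(-943) + 4453/(-16569)) + 4003) = sqrt((10585*(-1/943) + 4453*(-1/16569)) + 4003) = sqrt((-10585/943 - 4453/16569) + 4003) = sqrt(-179582044/15624567 + 4003) = sqrt(62365559657/15624567) = sqrt(108270540594810391)/5208189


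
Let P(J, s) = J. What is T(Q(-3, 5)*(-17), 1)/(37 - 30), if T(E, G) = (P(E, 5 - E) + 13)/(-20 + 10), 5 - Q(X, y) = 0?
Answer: 36/35 ≈ 1.0286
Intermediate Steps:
Q(X, y) = 5 (Q(X, y) = 5 - 1*0 = 5 + 0 = 5)
T(E, G) = -13/10 - E/10 (T(E, G) = (E + 13)/(-20 + 10) = (13 + E)/(-10) = (13 + E)*(-⅒) = -13/10 - E/10)
T(Q(-3, 5)*(-17), 1)/(37 - 30) = (-13/10 - (-17)/2)/(37 - 30) = (-13/10 - ⅒*(-85))/7 = (-13/10 + 17/2)/7 = (⅐)*(36/5) = 36/35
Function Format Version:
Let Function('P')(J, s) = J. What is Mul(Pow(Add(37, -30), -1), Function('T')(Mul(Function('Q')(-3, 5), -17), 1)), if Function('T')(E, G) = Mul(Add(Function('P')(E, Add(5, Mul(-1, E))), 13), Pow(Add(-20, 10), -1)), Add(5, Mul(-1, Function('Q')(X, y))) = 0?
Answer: Rational(36, 35) ≈ 1.0286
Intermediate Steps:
Function('Q')(X, y) = 5 (Function('Q')(X, y) = Add(5, Mul(-1, 0)) = Add(5, 0) = 5)
Function('T')(E, G) = Add(Rational(-13, 10), Mul(Rational(-1, 10), E)) (Function('T')(E, G) = Mul(Add(E, 13), Pow(Add(-20, 10), -1)) = Mul(Add(13, E), Pow(-10, -1)) = Mul(Add(13, E), Rational(-1, 10)) = Add(Rational(-13, 10), Mul(Rational(-1, 10), E)))
Mul(Pow(Add(37, -30), -1), Function('T')(Mul(Function('Q')(-3, 5), -17), 1)) = Mul(Pow(Add(37, -30), -1), Add(Rational(-13, 10), Mul(Rational(-1, 10), Mul(5, -17)))) = Mul(Pow(7, -1), Add(Rational(-13, 10), Mul(Rational(-1, 10), -85))) = Mul(Rational(1, 7), Add(Rational(-13, 10), Rational(17, 2))) = Mul(Rational(1, 7), Rational(36, 5)) = Rational(36, 35)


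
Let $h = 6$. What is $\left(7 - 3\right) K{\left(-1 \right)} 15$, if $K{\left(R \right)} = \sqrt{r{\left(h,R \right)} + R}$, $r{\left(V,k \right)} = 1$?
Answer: $0$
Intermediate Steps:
$K{\left(R \right)} = \sqrt{1 + R}$
$\left(7 - 3\right) K{\left(-1 \right)} 15 = \left(7 - 3\right) \sqrt{1 - 1} \cdot 15 = 4 \sqrt{0} \cdot 15 = 4 \cdot 0 \cdot 15 = 0 \cdot 15 = 0$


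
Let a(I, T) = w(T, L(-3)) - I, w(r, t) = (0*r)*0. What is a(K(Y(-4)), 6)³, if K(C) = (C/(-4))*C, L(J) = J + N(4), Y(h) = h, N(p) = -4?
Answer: 64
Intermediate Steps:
L(J) = -4 + J (L(J) = J - 4 = -4 + J)
w(r, t) = 0 (w(r, t) = 0*0 = 0)
K(C) = -C²/4 (K(C) = (C*(-¼))*C = (-C/4)*C = -C²/4)
a(I, T) = -I (a(I, T) = 0 - I = -I)
a(K(Y(-4)), 6)³ = (-(-1)*(-4)²/4)³ = (-(-1)*16/4)³ = (-1*(-4))³ = 4³ = 64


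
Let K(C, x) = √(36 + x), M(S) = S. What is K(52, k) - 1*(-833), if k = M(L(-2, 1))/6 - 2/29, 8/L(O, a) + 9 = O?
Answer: 833 + √32796390/957 ≈ 838.98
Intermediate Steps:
L(O, a) = 8/(-9 + O)
k = -182/957 (k = (8/(-9 - 2))/6 - 2/29 = (8/(-11))*(⅙) - 2*1/29 = (8*(-1/11))*(⅙) - 2/29 = -8/11*⅙ - 2/29 = -4/33 - 2/29 = -182/957 ≈ -0.19018)
K(52, k) - 1*(-833) = √(36 - 182/957) - 1*(-833) = √(34270/957) + 833 = √32796390/957 + 833 = 833 + √32796390/957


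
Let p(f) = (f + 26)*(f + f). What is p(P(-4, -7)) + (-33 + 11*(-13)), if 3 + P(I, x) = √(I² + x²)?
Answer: -184 + 40*√65 ≈ 138.49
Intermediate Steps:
P(I, x) = -3 + √(I² + x²)
p(f) = 2*f*(26 + f) (p(f) = (26 + f)*(2*f) = 2*f*(26 + f))
p(P(-4, -7)) + (-33 + 11*(-13)) = 2*(-3 + √((-4)² + (-7)²))*(26 + (-3 + √((-4)² + (-7)²))) + (-33 + 11*(-13)) = 2*(-3 + √(16 + 49))*(26 + (-3 + √(16 + 49))) + (-33 - 143) = 2*(-3 + √65)*(26 + (-3 + √65)) - 176 = 2*(-3 + √65)*(23 + √65) - 176 = -176 + 2*(-3 + √65)*(23 + √65)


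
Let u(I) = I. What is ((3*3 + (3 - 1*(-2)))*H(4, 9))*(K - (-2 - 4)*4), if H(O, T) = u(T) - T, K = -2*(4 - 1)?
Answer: 0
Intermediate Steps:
K = -6 (K = -2*3 = -6)
H(O, T) = 0 (H(O, T) = T - T = 0)
((3*3 + (3 - 1*(-2)))*H(4, 9))*(K - (-2 - 4)*4) = ((3*3 + (3 - 1*(-2)))*0)*(-6 - (-2 - 4)*4) = ((9 + (3 + 2))*0)*(-6 - (-6)*4) = ((9 + 5)*0)*(-6 - 1*(-24)) = (14*0)*(-6 + 24) = 0*18 = 0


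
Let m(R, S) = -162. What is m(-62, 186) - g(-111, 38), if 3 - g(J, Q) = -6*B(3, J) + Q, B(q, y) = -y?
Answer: -793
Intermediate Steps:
g(J, Q) = 3 - Q - 6*J (g(J, Q) = 3 - (-(-6)*J + Q) = 3 - (6*J + Q) = 3 - (Q + 6*J) = 3 + (-Q - 6*J) = 3 - Q - 6*J)
m(-62, 186) - g(-111, 38) = -162 - (3 - 1*38 - 6*(-111)) = -162 - (3 - 38 + 666) = -162 - 1*631 = -162 - 631 = -793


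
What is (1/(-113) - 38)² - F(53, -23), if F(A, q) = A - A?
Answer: 18447025/12769 ≈ 1444.7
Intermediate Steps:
F(A, q) = 0
(1/(-113) - 38)² - F(53, -23) = (1/(-113) - 38)² - 1*0 = (-1/113 - 38)² + 0 = (-4295/113)² + 0 = 18447025/12769 + 0 = 18447025/12769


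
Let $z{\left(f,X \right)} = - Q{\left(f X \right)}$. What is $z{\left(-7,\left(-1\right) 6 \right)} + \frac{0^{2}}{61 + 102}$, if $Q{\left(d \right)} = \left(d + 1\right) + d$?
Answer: $-85$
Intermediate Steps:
$Q{\left(d \right)} = 1 + 2 d$ ($Q{\left(d \right)} = \left(1 + d\right) + d = 1 + 2 d$)
$z{\left(f,X \right)} = -1 - 2 X f$ ($z{\left(f,X \right)} = - (1 + 2 f X) = - (1 + 2 X f) = -1 - 2 X f$)
$z{\left(-7,\left(-1\right) 6 \right)} + \frac{0^{2}}{61 + 102} = \left(-1 - 2 \left(\left(-1\right) 6\right) \left(-7\right)\right) + \frac{0^{2}}{61 + 102} = \left(-1 - \left(-12\right) \left(-7\right)\right) + \frac{0}{163} = \left(-1 - 84\right) + 0 \cdot \frac{1}{163} = -85 + 0 = -85$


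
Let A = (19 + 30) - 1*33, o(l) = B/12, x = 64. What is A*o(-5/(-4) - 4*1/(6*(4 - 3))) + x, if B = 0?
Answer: 64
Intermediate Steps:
o(l) = 0 (o(l) = 0/12 = 0*(1/12) = 0)
A = 16 (A = 49 - 33 = 16)
A*o(-5/(-4) - 4*1/(6*(4 - 3))) + x = 16*0 + 64 = 0 + 64 = 64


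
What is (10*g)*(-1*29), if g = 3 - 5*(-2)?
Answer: -3770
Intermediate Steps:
g = 13 (g = 3 + 10 = 13)
(10*g)*(-1*29) = (10*13)*(-1*29) = 130*(-29) = -3770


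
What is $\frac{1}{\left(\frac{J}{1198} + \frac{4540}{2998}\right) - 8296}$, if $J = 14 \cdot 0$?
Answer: $- \frac{1499}{12433434} \approx -0.00012056$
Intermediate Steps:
$J = 0$
$\frac{1}{\left(\frac{J}{1198} + \frac{4540}{2998}\right) - 8296} = \frac{1}{\left(\frac{0}{1198} + \frac{4540}{2998}\right) - 8296} = \frac{1}{\left(0 \cdot \frac{1}{1198} + 4540 \cdot \frac{1}{2998}\right) - 8296} = \frac{1}{\left(0 + \frac{2270}{1499}\right) - 8296} = \frac{1}{\frac{2270}{1499} - 8296} = \frac{1}{- \frac{12433434}{1499}} = - \frac{1499}{12433434}$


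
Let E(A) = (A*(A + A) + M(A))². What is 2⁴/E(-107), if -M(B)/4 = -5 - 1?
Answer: 4/131354521 ≈ 3.0452e-8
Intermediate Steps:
M(B) = 24 (M(B) = -4*(-5 - 1) = -4*(-6) = 24)
E(A) = (24 + 2*A²)² (E(A) = (A*(A + A) + 24)² = (A*(2*A) + 24)² = (2*A² + 24)² = (24 + 2*A²)²)
2⁴/E(-107) = 2⁴/((4*(12 + (-107)²)²)) = 16/((4*(12 + 11449)²)) = 16/((4*11461²)) = 16/((4*131354521)) = 16/525418084 = 16*(1/525418084) = 4/131354521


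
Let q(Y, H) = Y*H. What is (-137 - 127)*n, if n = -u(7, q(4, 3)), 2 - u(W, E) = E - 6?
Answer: -1056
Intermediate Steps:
q(Y, H) = H*Y
u(W, E) = 8 - E (u(W, E) = 2 - (E - 6) = 2 - (-6 + E) = 2 + (6 - E) = 8 - E)
n = 4 (n = -(8 - 3*4) = -(8 - 1*12) = -(8 - 12) = -1*(-4) = 4)
(-137 - 127)*n = (-137 - 127)*4 = -264*4 = -1056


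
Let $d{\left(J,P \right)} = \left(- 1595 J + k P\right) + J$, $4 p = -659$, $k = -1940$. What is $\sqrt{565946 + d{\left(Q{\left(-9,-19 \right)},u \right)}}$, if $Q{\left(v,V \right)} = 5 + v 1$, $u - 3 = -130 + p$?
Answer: $\sqrt{1138317} \approx 1066.9$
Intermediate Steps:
$p = - \frac{659}{4}$ ($p = \frac{1}{4} \left(-659\right) = - \frac{659}{4} \approx -164.75$)
$u = - \frac{1167}{4}$ ($u = 3 - \frac{1179}{4} = - \frac{1167}{4} \approx -291.75$)
$Q{\left(v,V \right)} = 5 + v$
$d{\left(J,P \right)} = - 1940 P - 1594 J$ ($d{\left(J,P \right)} = \left(- 1595 J - 1940 P\right) + J = \left(- 1940 P - 1595 J\right) + J = - 1940 P - 1594 J$)
$\sqrt{565946 + d{\left(Q{\left(-9,-19 \right)},u \right)}} = \sqrt{565946 - \left(-565995 + 1594 \left(5 - 9\right)\right)} = \sqrt{565946 + \left(565995 - -6376\right)} = \sqrt{565946 + \left(565995 + 6376\right)} = \sqrt{565946 + 572371} = \sqrt{1138317}$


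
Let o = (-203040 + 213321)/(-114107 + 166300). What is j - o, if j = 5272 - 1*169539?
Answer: -8573597812/52193 ≈ -1.6427e+5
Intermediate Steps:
o = 10281/52193 ≈ 0.19698
j = -164267 (j = 5272 - 169539 = -164267)
j - o = -164267 - 1*10281/52193 = -164267 - 10281/52193 = -8573597812/52193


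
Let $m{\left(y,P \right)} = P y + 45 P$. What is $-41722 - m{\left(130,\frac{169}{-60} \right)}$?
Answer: $- \frac{494749}{12} \approx -41229.0$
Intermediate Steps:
$m{\left(y,P \right)} = 45 P + P y$
$-41722 - m{\left(130,\frac{169}{-60} \right)} = -41722 - \frac{169}{-60} \left(45 + 130\right) = -41722 - 169 \left(- \frac{1}{60}\right) 175 = -41722 - \left(- \frac{169}{60}\right) 175 = -41722 - - \frac{5915}{12} = -41722 + \frac{5915}{12} = - \frac{494749}{12}$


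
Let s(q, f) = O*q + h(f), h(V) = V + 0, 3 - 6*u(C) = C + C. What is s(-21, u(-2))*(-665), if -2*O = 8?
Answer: -339815/6 ≈ -56636.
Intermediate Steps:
O = -4 (O = -1/2*8 = -4)
u(C) = 1/2 - C/3 (u(C) = 1/2 - (C + C)/6 = 1/2 - C/3)
h(V) = V
s(q, f) = f - 4*q (s(q, f) = -4*q + f = f - 4*q)
s(-21, u(-2))*(-665) = ((1/2 - 1/3*(-2)) - 4*(-21))*(-665) = ((1/2 + 2/3) + 84)*(-665) = (7/6 + 84)*(-665) = (511/6)*(-665) = -339815/6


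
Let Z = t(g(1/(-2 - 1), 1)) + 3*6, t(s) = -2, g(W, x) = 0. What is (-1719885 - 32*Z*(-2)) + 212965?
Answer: -1505896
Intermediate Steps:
Z = 16 (Z = -2 + 3*6 = -2 + 18 = 16)
(-1719885 - 32*Z*(-2)) + 212965 = (-1719885 - 32*16*(-2)) + 212965 = (-1719885 - 512*(-2)) + 212965 = (-1719885 + 1024) + 212965 = -1718861 + 212965 = -1505896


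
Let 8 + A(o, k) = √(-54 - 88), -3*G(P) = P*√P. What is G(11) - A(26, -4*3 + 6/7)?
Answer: 8 - 11*√11/3 - I*√142 ≈ -4.161 - 11.916*I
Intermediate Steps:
G(P) = -P^(3/2)/3 (G(P) = -P*√P/3 = -P^(3/2)/3)
A(o, k) = -8 + I*√142 (A(o, k) = -8 + √(-54 - 88) = -8 + √(-142) = -8 + I*√142)
G(11) - A(26, -4*3 + 6/7) = -11*√11/3 - (-8 + I*√142) = -11*√11/3 + (8 - I*√142) = 8 - 11*√11/3 - I*√142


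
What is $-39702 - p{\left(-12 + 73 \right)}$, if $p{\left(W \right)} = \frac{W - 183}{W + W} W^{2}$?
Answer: $-35981$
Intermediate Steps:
$p{\left(W \right)} = \frac{W \left(-183 + W\right)}{2}$ ($p{\left(W \right)} = \frac{-183 + W}{2 W} W^{2} = \frac{W \left(-183 + W\right)}{2}$)
$-39702 - p{\left(-12 + 73 \right)} = -39702 - \frac{\left(-12 + 73\right) \left(-183 + \left(-12 + 73\right)\right)}{2} = -39702 - \frac{1}{2} \cdot 61 \left(-183 + 61\right) = -39702 - \frac{1}{2} \cdot 61 \left(-122\right) = -39702 - -3721 = -39702 + 3721 = -35981$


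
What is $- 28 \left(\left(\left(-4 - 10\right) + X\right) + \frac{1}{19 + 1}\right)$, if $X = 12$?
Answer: $\frac{273}{5} \approx 54.6$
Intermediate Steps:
$- 28 \left(\left(\left(-4 - 10\right) + X\right) + \frac{1}{19 + 1}\right) = - 28 \left(\left(\left(-4 - 10\right) + 12\right) + \frac{1}{19 + 1}\right) = - 28 \left(\left(-14 + 12\right) + \frac{1}{20}\right) = - 28 \left(-2 + \frac{1}{20}\right) = \left(-28\right) \left(- \frac{39}{20}\right) = \frac{273}{5}$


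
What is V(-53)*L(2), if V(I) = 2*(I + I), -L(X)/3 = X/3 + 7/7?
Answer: 1060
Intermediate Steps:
L(X) = -3 - X (L(X) = -3*(X/3 + 7/7) = -3*(X*(⅓) + 7*(⅐)) = -3*(X/3 + 1) = -3*(1 + X/3) = -3 - X)
V(I) = 4*I (V(I) = 2*(2*I) = 4*I)
V(-53)*L(2) = (4*(-53))*(-3 - 1*2) = -212*(-3 - 2) = -212*(-5) = 1060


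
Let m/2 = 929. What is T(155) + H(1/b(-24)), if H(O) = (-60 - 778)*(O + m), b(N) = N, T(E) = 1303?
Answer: -18667993/12 ≈ -1.5557e+6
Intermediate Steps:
m = 1858 (m = 2*929 = 1858)
H(O) = -1557004 - 838*O (H(O) = (-60 - 778)*(O + 1858) = -838*(1858 + O) = -1557004 - 838*O)
T(155) + H(1/b(-24)) = 1303 + (-1557004 - 838/(-24)) = 1303 + (-1557004 - 838*(-1/24)) = 1303 + (-1557004 + 419/12) = 1303 - 18683629/12 = -18667993/12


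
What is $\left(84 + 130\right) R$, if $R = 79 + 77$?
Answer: $33384$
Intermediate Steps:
$R = 156$
$\left(84 + 130\right) R = \left(84 + 130\right) 156 = 214 \cdot 156 = 33384$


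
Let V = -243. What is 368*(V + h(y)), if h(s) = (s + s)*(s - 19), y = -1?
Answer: -74704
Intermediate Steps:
h(s) = 2*s*(-19 + s) (h(s) = (2*s)*(-19 + s) = 2*s*(-19 + s))
368*(V + h(y)) = 368*(-243 + 2*(-1)*(-19 - 1)) = 368*(-243 + 2*(-1)*(-20)) = 368*(-243 + 40) = 368*(-203) = -74704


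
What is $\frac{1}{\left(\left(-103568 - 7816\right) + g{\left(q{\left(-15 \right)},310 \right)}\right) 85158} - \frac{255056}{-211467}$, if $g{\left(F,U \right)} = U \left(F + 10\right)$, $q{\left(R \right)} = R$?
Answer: $\frac{817644375242855}{677909177256708} \approx 1.2061$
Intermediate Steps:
$g{\left(F,U \right)} = U \left(10 + F\right)$
$\frac{1}{\left(\left(-103568 - 7816\right) + g{\left(q{\left(-15 \right)},310 \right)}\right) 85158} - \frac{255056}{-211467} = \frac{1}{\left(\left(-103568 - 7816\right) + 310 \left(10 - 15\right)\right) 85158} - \frac{255056}{-211467} = \frac{1}{-111384 + 310 \left(-5\right)} \frac{1}{85158} - - \frac{255056}{211467} = \frac{1}{-111384 - 1550} \cdot \frac{1}{85158} + \frac{255056}{211467} = \frac{1}{-112934} \cdot \frac{1}{85158} + \frac{255056}{211467} = \left(- \frac{1}{112934}\right) \frac{1}{85158} + \frac{255056}{211467} = - \frac{1}{9617233572} + \frac{255056}{211467} = \frac{817644375242855}{677909177256708}$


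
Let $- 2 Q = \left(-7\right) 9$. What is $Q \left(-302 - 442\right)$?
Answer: $-23436$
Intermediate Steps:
$Q = \frac{63}{2}$ ($Q = - \frac{\left(-7\right) 9}{2} = \left(- \frac{1}{2}\right) \left(-63\right) = \frac{63}{2} \approx 31.5$)
$Q \left(-302 - 442\right) = \frac{63 \left(-302 - 442\right)}{2} = \frac{63}{2} \left(-744\right) = -23436$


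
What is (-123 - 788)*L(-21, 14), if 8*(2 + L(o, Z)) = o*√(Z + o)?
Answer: 1822 + 19131*I*√7/8 ≈ 1822.0 + 6327.0*I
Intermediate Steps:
L(o, Z) = -2 + o*√(Z + o)/8 (L(o, Z) = -2 + (o*√(Z + o))/8 = -2 + o*√(Z + o)/8)
(-123 - 788)*L(-21, 14) = (-123 - 788)*(-2 + (⅛)*(-21)*√(14 - 21)) = -911*(-2 + (⅛)*(-21)*√(-7)) = -911*(-2 + (⅛)*(-21)*(I*√7)) = -911*(-2 - 21*I*√7/8) = 1822 + 19131*I*√7/8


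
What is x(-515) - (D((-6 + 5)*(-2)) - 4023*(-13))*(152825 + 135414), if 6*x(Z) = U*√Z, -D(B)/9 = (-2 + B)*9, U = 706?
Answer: -15074611461 + 353*I*√515/3 ≈ -1.5075e+10 + 2670.3*I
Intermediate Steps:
D(B) = 162 - 81*B (D(B) = -9*(-2 + B)*9 = -9*(-18 + 9*B) = 162 - 81*B)
x(Z) = 353*√Z/3 (x(Z) = (706*√Z)/6 = 353*√Z/3)
x(-515) - (D((-6 + 5)*(-2)) - 4023*(-13))*(152825 + 135414) = 353*√(-515)/3 - ((162 - 81*(-6 + 5)*(-2)) - 4023*(-13))*(152825 + 135414) = 353*(I*√515)/3 - ((162 - (-81)*(-2)) + 52299)*288239 = 353*I*√515/3 - ((162 - 81*2) + 52299)*288239 = 353*I*√515/3 - ((162 - 162) + 52299)*288239 = 353*I*√515/3 - (0 + 52299)*288239 = 353*I*√515/3 - 52299*288239 = 353*I*√515/3 - 1*15074611461 = 353*I*√515/3 - 15074611461 = -15074611461 + 353*I*√515/3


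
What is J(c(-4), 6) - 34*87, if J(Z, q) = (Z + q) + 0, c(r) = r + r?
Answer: -2960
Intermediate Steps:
c(r) = 2*r
J(Z, q) = Z + q
J(c(-4), 6) - 34*87 = (2*(-4) + 6) - 34*87 = (-8 + 6) - 2958 = -2 - 2958 = -2960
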